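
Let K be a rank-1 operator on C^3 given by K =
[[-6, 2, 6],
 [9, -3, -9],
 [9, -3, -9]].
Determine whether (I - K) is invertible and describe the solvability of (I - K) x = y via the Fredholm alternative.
(I - K) is invertible (det(I - K) = 19 ≠ 0), so for every y in C^3 the equation (I - K) x = y has a unique solution.

K has rank 1, so it is an outer product K = u v^T: every row of K is a multiple of one row vector. Reading off the entries, u = (2, -3, -3) and v = (-3, 1, 3) (row i of K equals u_i·v^T). A rank-one matrix u v^T satisfies K u = u (v·u) and kills the (2)-dimensional subspace v^⊥, so its characteristic polynomial is lambda^2 (lambda - v·u) with v·u = tr K = -18. Hence the eigenvalues of I - K are 1 (multiplicity 2) and 1 - (-18) = 19, so det(I - K) = 19. (Direct check: I - K =
[[7, -2, -6],
 [-9, 4, 9],
 [-9, 3, 10]]
has determinant 19.) The finite-dimensional Fredholm alternative says: either (I - K) is invertible, or ker(I - K) ≠ {0} and then range(I - K) = ker((I - K)^*)^⊥, with dim ker(I - K) = dim ker((I - K)^*). Since det(I - K) ≠ 0, 1 is not an eigenvalue of K and ker(I - K) = {0}, so we are in the first case: for every y there is a unique x = (I - K)^(-1) y. Explicitly, by the Sherman–Morrison formula, (I - u v^T)^(-1) = I + u v^T/(1 - v·u), i.e. (I - K)^(-1) = I + K/(19).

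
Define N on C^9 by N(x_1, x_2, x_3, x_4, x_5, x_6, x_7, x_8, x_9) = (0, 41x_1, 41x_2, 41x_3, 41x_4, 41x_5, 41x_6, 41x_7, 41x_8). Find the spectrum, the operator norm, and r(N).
sigma(N) = {0}; ||N|| = 41; r(N) = 0. (N is nilpotent with N^9 = 0.)

On C^9, N is a strictly lower-triangular matrix with 41 on the subdiagonal and zeros elsewhere, so its characteristic polynomial is lambda^9 and every eigenvalue is 0: sigma(N) = {0}. For the operator norm, N e_i = 41e_{i+1} for i = 1, ..., 8 and N e_9 = 0, so the singular values of N are 41 (with multiplicity 8) and 0; hence ||N|| = 41. The spectral radius r(N) = max|lambda| = 0. Note ||N|| > r(N) — characteristic of non-normal nilpotent operators. Indeed N^9 = 0.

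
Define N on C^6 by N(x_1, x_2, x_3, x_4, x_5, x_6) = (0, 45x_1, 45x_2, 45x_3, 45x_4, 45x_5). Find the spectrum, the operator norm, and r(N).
sigma(N) = {0}; ||N|| = 45; r(N) = 0. (N is nilpotent with N^6 = 0.)

On C^6, N is a strictly lower-triangular matrix with 45 on the subdiagonal and zeros elsewhere, so its characteristic polynomial is lambda^6 and every eigenvalue is 0: sigma(N) = {0}. For the operator norm, N e_i = 45e_{i+1} for i = 1, ..., 5 and N e_6 = 0, so the singular values of N are 45 (with multiplicity 5) and 0; hence ||N|| = 45. The spectral radius r(N) = max|lambda| = 0. Note ||N|| > r(N) — characteristic of non-normal nilpotent operators. Indeed N^6 = 0.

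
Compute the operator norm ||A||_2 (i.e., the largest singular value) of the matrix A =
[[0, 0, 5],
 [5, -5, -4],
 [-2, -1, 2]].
||A||_2 ≈ 8.8199 (= sqrt(largest eigenvalue of A^T A))

||A||_2 = sigma_max(A) = sqrt(lambda_max(A^T A)). Form the symmetric matrix M = A^T A =
[[29, -23, -24],
 [-23, 26, 18],
 [-24, 18, 45]].
Its characteristic polynomial (trace, sum of principal 2x2 minors, determinant of M give the coefficients) is
  p(λ) = det(λ I - M) = λ^3 - 100λ^2 + 1800λ - 5625.
No integer candidate from the rational root theorem (±divisors of 5625) is a root, so the roots are irrational. The cubic discriminant is Δ = 3942703125 > 0, so there are three distinct real roots. p(3) = -1098 and p(4) = 39 have opposite signs, so a root lies in (3, 4); Newton's method refines it to λ ≈ 3.9629. p(18) = 207 and p(19) = -666 have opposite signs, so a root lies in (18, 19); Newton's method refines it to λ ≈ 18.2466. p(77) = -3392 and p(78) = 927 have opposite signs, so a root lies in (77, 78); Newton's method refines it to λ ≈ 77.7905. Check (Vieta): the three roots sum to 100, matching tr M = 100.
So the eigenvalues of A^T A are ≈ 3.9629, 18.2466, 77.7905 (all ≥ 0, as they must be for A^T A). The largest is λ_max ≈ 77.7905, hence ||A||_2 = sqrt(λ_max) ≈ 8.8199.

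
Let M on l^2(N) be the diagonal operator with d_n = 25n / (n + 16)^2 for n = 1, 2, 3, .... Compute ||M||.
||M|| = 25/64 (attained at n = 16)

For M diagonal, ||M|| = sup_n |d_n|. Treat f(x) = 25x / (x + 16)^2 for real x > 0. By the quotient rule, f'(x) = 25(16 - x)/(x + 16)^3, which is positive for x < 16 and negative for x > 16. So f has a unique maximum at x = 16, and since 16 is a positive integer, the supremum over n ≥ 1 is attained at n = 16: d_16 = 25·16/(16 + 16)^2 = 25·16/1024 = 25/64. Hence ||M|| = 25/64.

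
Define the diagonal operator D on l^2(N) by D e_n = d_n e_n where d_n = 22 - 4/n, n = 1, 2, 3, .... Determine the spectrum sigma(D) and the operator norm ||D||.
sigma(D) = {22 - 4/n : n ≥ 1} ∪ {22}; ||D|| = 22

A bounded diagonal operator on l^2 with diagonal entries d_n has spectrum equal to the closure of {d_n : n ≥ 1}: every d_n is an eigenvalue (with eigenvector e_n), so {d_n} ⊂ sigma(D); the spectrum is closed, so its closure is too; and for lambda not in the closure, (D - lambda I) has bounded inverse (the diagonal entries 1/(d_n - lambda) are bounded). For our sequence d_n = 22 - 4/n, n = 1, 2, 3, ...:
  - {d_n} = {22 - 4/n : n ≥ 1}; the only limit point is 22
  - closure = {22 - 4/n : n ≥ 1} ∪ {22}
For the norm: a diagonal operator has ||D|| = sup_n |d_n|. Here d_n = 22 - 4/n increases monotonically from d_1 = 18 toward 22, with all terms in [18, 22); so sup_n |d_n| = 22 (the supremum is the limit, not attained). So ||D|| = 22.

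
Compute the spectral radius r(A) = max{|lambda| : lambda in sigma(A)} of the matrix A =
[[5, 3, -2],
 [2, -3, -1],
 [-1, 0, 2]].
r(A) ≈ 6.205

The eigenvalues of A are the roots of its characteristic polynomial. With M = A (coefficients from the trace, the sum of principal 2x2 minors, and det A):
  p(λ) = det(λ I - M) = λ^3 - 4λ^2 - 19λ + 33.
No integer candidate from the rational root theorem (±divisors of 33) is a root, so the roots are irrational. The cubic discriminant is Δ = 57401 > 0, so there are three distinct real roots. p(-4) = -19 and p(-3) = 27 have opposite signs, so a root lies in (-4, -3); Newton's method refines it to λ ≈ -3.6586. p(1) = 11 and p(2) = -13 have opposite signs, so a root lies in (1, 2); Newton's method refines it to λ ≈ 1.4536. p(6) = -9 and p(7) = 47 have opposite signs, so a root lies in (6, 7); Newton's method refines it to λ ≈ 6.205. Check (Vieta): the three roots sum to 4, matching tr M = 4.
Thus the eigenvalues (to 4 decimals) are -3.6586 (modulus 3.6586); 1.4536 (modulus 1.4536); 6.205 (modulus 6.205). The spectral radius is the largest modulus: r(A) ≈ 6.205. (Cross-check: r(A) ≤ ||A||_2 ≈ 6.3926; equality holds whenever A is normal, though it can also hold for some non-normal A.)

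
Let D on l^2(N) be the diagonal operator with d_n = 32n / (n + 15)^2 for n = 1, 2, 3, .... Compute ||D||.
||D|| = 8/15 (attained at n = 15)

For D diagonal, ||D|| = sup_n |d_n|. Treat f(x) = 32x / (x + 15)^2 for real x > 0. By the quotient rule, f'(x) = 32(15 - x)/(x + 15)^3, which is positive for x < 15 and negative for x > 15. So f has a unique maximum at x = 15, and since 15 is a positive integer, the supremum over n ≥ 1 is attained at n = 15: d_15 = 32·15/(15 + 15)^2 = 32·15/900 = 8/15. Hence ||D|| = 8/15.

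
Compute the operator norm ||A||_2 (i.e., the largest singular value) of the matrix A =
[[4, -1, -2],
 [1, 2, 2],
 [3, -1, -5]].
||A||_2 ≈ 7.324 (= sqrt(largest eigenvalue of A^T A))

||A||_2 = sigma_max(A) = sqrt(lambda_max(A^T A)). Form the symmetric matrix M = A^T A =
[[26, -5, -21],
 [-5, 6, 11],
 [-21, 11, 33]].
Its characteristic polynomial (trace, sum of principal 2x2 minors, determinant of M give the coefficients) is
  p(λ) = det(λ I - M) = λ^3 - 65λ^2 + 625λ - 841.
No integer candidate from the rational root theorem (±divisors of 841) is a root, so the roots are irrational. The cubic discriminant is Δ = 345874288 > 0, so there are three distinct real roots. p(1) = -280 and p(2) = 157 have opposite signs, so a root lies in (1, 2); Newton's method refines it to λ ≈ 1.6078. p(9) = 248 and p(10) = -91 have opposite signs, so a root lies in (9, 10); Newton's method refines it to λ ≈ 9.7515. p(53) = -1424 and p(54) = 833 have opposite signs, so a root lies in (53, 54); Newton's method refines it to λ ≈ 53.6407. Check (Vieta): the three roots sum to 65, matching tr M = 65.
So the eigenvalues of A^T A are ≈ 1.6078, 9.7515, 53.6407 (all ≥ 0, as they must be for A^T A). The largest is λ_max ≈ 53.6407, hence ||A||_2 = sqrt(λ_max) ≈ 7.324.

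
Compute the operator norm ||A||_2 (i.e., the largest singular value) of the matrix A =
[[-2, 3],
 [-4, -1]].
||A||_2 = sqrt((30 + sqrt(116))/2) ≈ 4.515 (= sqrt(largest eigenvalue of A^T A))

||A||_2 = sigma_max(A) = sqrt(lambda_max(A^T A)). Form the symmetric matrix M = A^T A =
[[20, -2],
 [-2, 10]].
Its characteristic polynomial (trace, determinant of M give the coefficients) is
  p(λ) = det(λ I - M) = λ^2 - 30λ + 196.
For λ^2 - 30λ + 196 the discriminant is 116. It is nonnegative but not a perfect square, so the roots are real and irrational: λ = (30 ± sqrt(116))/2 ≈ 20.3852, 9.6148.
So the eigenvalues of A^T A are ≈ 9.6148, 20.3852 (all ≥ 0, as they must be for A^T A). The largest is λ_max = (30 + sqrt(116))/2 ≈ 20.3852, hence ||A||_2 = sqrt(λ_max) = sqrt((30 + sqrt(116))/2) ≈ 4.515.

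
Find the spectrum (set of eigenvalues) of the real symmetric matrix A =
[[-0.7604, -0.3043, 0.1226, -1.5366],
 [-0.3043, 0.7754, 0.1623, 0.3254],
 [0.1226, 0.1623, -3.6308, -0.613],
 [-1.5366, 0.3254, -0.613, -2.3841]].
sigma(A) ≈ {-4, -3, 0, 1}

A is real symmetric, so its spectrum consists of real eigenvalues. Expanding the characteristic polynomial of the displayed matrix gives
  det(λ I - A) = p(λ) = λ^4 + (6)λ^3 + (5)λ^2 + (-12)λ + (0).
Solving p(λ) = 0 yields eigenvalues ≈ -4, -3, 0, 1. (A is shown rounded to 4 decimals, so these recover the underlying integer eigenvalues to within that precision.)
Verification: the trace of A = -6 equals the sum of eigenvalues -6, and det(A) ≈ 0.0002 matches the eigenvalue product 0.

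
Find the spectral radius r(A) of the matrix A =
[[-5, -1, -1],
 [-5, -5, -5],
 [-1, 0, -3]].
r(A) ≈ 7.5797

The eigenvalues of A are the roots of its characteristic polynomial. With M = A (coefficients from the trace, the sum of principal 2x2 minors, and det A):
  p(λ) = det(λ I - M) = λ^3 + 13λ^2 + 49λ + 60.
No integer candidate from the rational root theorem (±divisors of 60) is a root, so the roots are irrational. The cubic discriminant is Δ = -1347 < 0, so there is one real root and a complex-conjugate pair. p(-8) = -12 and p(-7) = 11 have opposite signs, so a root lies in (-8, -7); Newton's method refines it to λ ≈ -7.5797. Dividing out (λ - (-7.5797)) leaves approximately λ^2 + 5.4203λ + 7.9158. For λ^2 + 5.4203λ + 7.9158 the discriminant is -2.2841. It is negative, so the remaining roots are the complex-conjugate pair λ ≈ -2.7101 ± 0.7557i. Their product equals the constant term, so |λ|^2 ≈ 7.9158 and |λ| ≈ 2.8135.
Thus the eigenvalues (to 4 decimals) are -7.5797 (modulus 7.5797); -2.7101 ± 0.7557i (modulus 2.8135). The spectral radius is the largest modulus: r(A) ≈ 7.5797. (Cross-check: r(A) ≤ ||A||_2 ≈ 9.9308; equality holds whenever A is normal, though it can also hold for some non-normal A.)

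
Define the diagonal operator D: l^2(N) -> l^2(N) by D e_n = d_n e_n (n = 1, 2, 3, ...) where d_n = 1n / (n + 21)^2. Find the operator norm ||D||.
||D|| = 1/84 (attained at n = 21)

For D diagonal, ||D|| = sup_n |d_n|. Treat f(x) = 1x / (x + 21)^2 for real x > 0. By the quotient rule, f'(x) = 1(21 - x)/(x + 21)^3, which is positive for x < 21 and negative for x > 21. So f has a unique maximum at x = 21, and since 21 is a positive integer, the supremum over n ≥ 1 is attained at n = 21: d_21 = 1·21/(21 + 21)^2 = 1·21/1764 = 1/84. Hence ||D|| = 1/84.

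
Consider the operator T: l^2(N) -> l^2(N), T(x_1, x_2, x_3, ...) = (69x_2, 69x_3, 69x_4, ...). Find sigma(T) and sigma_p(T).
sigma(T) = closed disk {z in C : |z| ≤ 69}; sigma_p(T) = open disk {z in C : |z| < 69}

Note T = 69·V where V is the unit left shift (V x)_k = x_{k+1}; so sigma(T) = 69·sigma(V) and ||T|| = 69||V||. ||T x||^2 = 4761sum_{k≥2} |x_k|^2 ≤ 4761||x||^2, with equality on {x : x_1 = 0}, so ||T|| = 69. For any lambda with |lambda| < 69, set r = lambda/69 (|r| < 1); the vector x = (1, r, r^2, ...) is in l^2 and satisfies T x = 69(r, r^2, ...) = lambda x, so lambda is an eigenvalue. On the boundary |lambda| = 69 the geometric series diverges, so no l^2 eigenvector exists, but these lambda lie in the approximate point spectrum. Hence sigma(T) is the closed disk of radius 69 and sigma_p(T) is the open disk.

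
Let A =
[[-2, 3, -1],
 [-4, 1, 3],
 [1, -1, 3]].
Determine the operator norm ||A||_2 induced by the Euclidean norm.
||A||_2 = sqrt(30) ≈ 5.4772 (= sqrt(largest eigenvalue of A^T A))

||A||_2 = sigma_max(A) = sqrt(lambda_max(A^T A)). Form the symmetric matrix M = A^T A =
[[21, -11, -7],
 [-11, 11, -3],
 [-7, -3, 19]].
Its characteristic polynomial (trace, sum of principal 2x2 minors, determinant of M give the coefficients) is
  p(λ) = det(λ I - M) = λ^3 - 51λ^2 + 660λ - 900.
By the rational root theorem any rational root is an integer divisor of 900. Testing λ = 30: p(30) = 27000 - 45900 + 19800 - 900 = 0, so λ = 30 is a root. Dividing out (λ - 30) leaves p(λ) = (λ - 30)(λ^2 - 21λ + 30). For λ^2 - 21λ + 30 the discriminant is 321. It is nonnegative but not a perfect square, so the roots are real and irrational: λ = (21 ± sqrt(321))/2 ≈ 19.4582, 1.5418.
So the eigenvalues of A^T A are ≈ 1.5418, 19.4582, 30 (all ≥ 0, as they must be for A^T A). The largest is λ_max = 30, hence ||A||_2 = sqrt(λ_max) = sqrt(30) ≈ 5.4772.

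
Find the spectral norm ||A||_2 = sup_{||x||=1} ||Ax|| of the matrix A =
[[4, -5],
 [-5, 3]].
||A||_2 = sqrt((75 + sqrt(4949))/2) ≈ 8.5249 (= sqrt(largest eigenvalue of A^T A))

||A||_2 = sigma_max(A) = sqrt(lambda_max(A^T A)). Form the symmetric matrix M = A^T A =
[[41, -35],
 [-35, 34]].
Its characteristic polynomial (trace, determinant of M give the coefficients) is
  p(λ) = det(λ I - M) = λ^2 - 75λ + 169.
For λ^2 - 75λ + 169 the discriminant is 4949. It is nonnegative but not a perfect square, so the roots are real and irrational: λ = (75 ± sqrt(4949))/2 ≈ 72.6746, 2.3254.
So the eigenvalues of A^T A are ≈ 2.3254, 72.6746 (all ≥ 0, as they must be for A^T A). The largest is λ_max = (75 + sqrt(4949))/2 ≈ 72.6746, hence ||A||_2 = sqrt(λ_max) = sqrt((75 + sqrt(4949))/2) ≈ 8.5249.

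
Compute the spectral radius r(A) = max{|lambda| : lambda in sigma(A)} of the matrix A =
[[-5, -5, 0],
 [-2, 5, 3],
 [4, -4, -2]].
r(A) ≈ 6.6175

The eigenvalues of A are the roots of its characteristic polynomial. With M = A (coefficients from the trace, the sum of principal 2x2 minors, and det A):
  p(λ) = det(λ I - M) = λ^3 + 2λ^2 - 23λ + 50.
No integer candidate from the rational root theorem (±divisors of 50) is a root, so the roots are irrational. The cubic discriminant is Δ = -59716 < 0, so there is one real root and a complex-conjugate pair. p(-7) = -34 and p(-6) = 44 have opposite signs, so a root lies in (-7, -6); Newton's method refines it to λ ≈ -6.6175. Dividing out (λ - (-6.6175)) leaves approximately λ^2 - 4.6175λ + 7.5558. For λ^2 - 4.6175λ + 7.5558 the discriminant is -8.9022. It is negative, so the remaining roots are the complex-conjugate pair λ ≈ 2.3087 ± 1.4918i. Their product equals the constant term, so |λ|^2 ≈ 7.5558 and |λ| ≈ 2.7488.
Thus the eigenvalues (to 4 decimals) are -6.6175 (modulus 6.6175); 2.3087 ± 1.4918i (modulus 2.7488). The spectral radius is the largest modulus: r(A) ≈ 6.6175. (Cross-check: r(A) ≤ ||A||_2 ≈ 8.7054; equality holds whenever A is normal, though it can also hold for some non-normal A.)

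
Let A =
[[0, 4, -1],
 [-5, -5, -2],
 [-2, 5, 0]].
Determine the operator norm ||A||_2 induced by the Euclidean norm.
||A||_2 ≈ 8.5168 (= sqrt(largest eigenvalue of A^T A))

||A||_2 = sigma_max(A) = sqrt(lambda_max(A^T A)). Form the symmetric matrix M = A^T A =
[[29, 15, 10],
 [15, 66, 6],
 [10, 6, 5]].
Its characteristic polynomial (trace, sum of principal 2x2 minors, determinant of M give the coefficients) is
  p(λ) = det(λ I - M) = λ^3 - 100λ^2 + 2028λ - 2601.
No integer candidate from the rational root theorem (±divisors of 2601) is a root, so the roots are irrational. The cubic discriminant is Δ = 6672966165 > 0, so there are three distinct real roots. p(1) = -672 and p(2) = 1063 have opposite signs, so a root lies in (1, 2); Newton's method refines it to λ ≈ 1.3744. p(26) = 103 and p(27) = -1062 have opposite signs, so a root lies in (26, 27); Newton's method refines it to λ ≈ 26.0899. p(72) = -1737 and p(73) = 1560 have opposite signs, so a root lies in (72, 73); Newton's method refines it to λ ≈ 72.5357. Check (Vieta): the three roots sum to 100, matching tr M = 100.
So the eigenvalues of A^T A are ≈ 1.3744, 26.0899, 72.5357 (all ≥ 0, as they must be for A^T A). The largest is λ_max ≈ 72.5357, hence ||A||_2 = sqrt(λ_max) ≈ 8.5168.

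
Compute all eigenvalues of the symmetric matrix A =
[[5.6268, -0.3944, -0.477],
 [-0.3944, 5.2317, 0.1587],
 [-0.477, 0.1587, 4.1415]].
sigma(A) ≈ {4, 5, 6}

A is real symmetric, so its spectrum consists of real eigenvalues. Expanding the characteristic polynomial of the displayed matrix gives
  det(λ I - A) = p(λ) = λ^3 + (-15)λ^2 + (74)λ + (-120).
Solving p(λ) = 0 yields eigenvalues ≈ 4, 5, 6. (A is shown rounded to 4 decimals, so these recover the underlying integer eigenvalues to within that precision.)
Verification: the trace of A = 15 equals the sum of eigenvalues 15, and det(A) ≈ 119.9998 matches the eigenvalue product 120.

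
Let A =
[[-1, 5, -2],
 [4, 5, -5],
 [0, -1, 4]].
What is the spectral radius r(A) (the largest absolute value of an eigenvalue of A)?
r(A) = (5 + sqrt(141))/2 ≈ 8.4372

The eigenvalues of A are the roots of its characteristic polynomial. With M = A (coefficients from the trace, the sum of principal 2x2 minors, and det A):
  p(λ) = det(λ I - M) = λ^3 - 8λ^2 - 14λ + 87.
By the rational root theorem any rational root is an integer divisor of 87. Testing λ = 3: p(3) = 27 - 72 - 42 + 87 = 0, so λ = 3 is a root. Dividing out (λ - 3) leaves p(λ) = (λ - 3)(λ^2 - 5λ - 29). For λ^2 - 5λ - 29 the discriminant is 141. It is nonnegative but not a perfect square, so the roots are real and irrational: λ = (5 ± sqrt(141))/2 ≈ 8.4372, -3.4372.
Thus the eigenvalues (to 4 decimals) are 8.4372 (modulus 8.4372); -3.4372 (modulus 3.4372); 3 (modulus 3). The spectral radius is the largest modulus: r(A) = (5 + sqrt(141))/2 ≈ 8.4372. (Cross-check: r(A) ≤ ||A||_2 ≈ 9.7018; equality holds whenever A is normal, though it can also hold for some non-normal A.)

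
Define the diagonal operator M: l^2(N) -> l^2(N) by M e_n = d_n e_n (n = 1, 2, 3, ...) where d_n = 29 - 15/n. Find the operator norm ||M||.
||M|| = 29

For a diagonal operator on l^2 with entries d_n, ||M|| = sup_n |d_n|. Here d_1 = 14, d_2 = 43/2, ..., and d_n = 29 - 15/n increases monotonically toward 29. All terms lie in [14, 29), so |d_n| = d_n and the supremum is the limit 29, which is not attained by any individual d_n. Hence ||M|| = 29.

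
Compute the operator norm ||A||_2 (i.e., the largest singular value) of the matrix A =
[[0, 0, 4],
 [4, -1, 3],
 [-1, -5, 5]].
||A||_2 ≈ 8.307 (= sqrt(largest eigenvalue of A^T A))

||A||_2 = sigma_max(A) = sqrt(lambda_max(A^T A)). Form the symmetric matrix M = A^T A =
[[17, 1, 7],
 [1, 26, -28],
 [7, -28, 50]].
Its characteristic polynomial (trace, sum of principal 2x2 minors, determinant of M give the coefficients) is
  p(λ) = det(λ I - M) = λ^3 - 93λ^2 + 1758λ - 7056.
No integer candidate from the rational root theorem (±divisors of 7056) is a root, so the roots are irrational. The cubic discriminant is Δ = 1716063300 > 0, so there are three distinct real roots. p(5) = -466 and p(6) = 360 have opposite signs, so a root lies in (5, 6); Newton's method refines it to λ ≈ 5.5412. p(18) = 288 and p(19) = -368 have opposite signs, so a root lies in (18, 19); Newton's method refines it to λ ≈ 18.4532. p(69) = -18 and p(70) = 3304 have opposite signs, so a root lies in (69, 70); Newton's method refines it to λ ≈ 69.0056. Check (Vieta): the three roots sum to 93, matching tr M = 93.
So the eigenvalues of A^T A are ≈ 5.5412, 18.4532, 69.0056 (all ≥ 0, as they must be for A^T A). The largest is λ_max ≈ 69.0056, hence ||A||_2 = sqrt(λ_max) ≈ 8.307.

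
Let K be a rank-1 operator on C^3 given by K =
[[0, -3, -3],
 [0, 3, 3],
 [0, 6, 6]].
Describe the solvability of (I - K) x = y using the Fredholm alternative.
(I - K) is invertible (det(I - K) = -8 ≠ 0), so for every y in C^3 the equation (I - K) x = y has a unique solution.

K has rank 1, so it is an outer product K = u v^T: every row of K is a multiple of one row vector. Reading off the entries, u = (1, -1, -2) and v = (0, -3, -3) (row i of K equals u_i·v^T). A rank-one matrix u v^T satisfies K u = u (v·u) and kills the (2)-dimensional subspace v^⊥, so its characteristic polynomial is lambda^2 (lambda - v·u) with v·u = tr K = 9. Hence the eigenvalues of I - K are 1 (multiplicity 2) and 1 - (9) = -8, so det(I - K) = -8. (Direct check: I - K =
[[1, 3, 3],
 [0, -2, -3],
 [0, -6, -5]]
has determinant -8.) The finite-dimensional Fredholm alternative says: either (I - K) is invertible, or ker(I - K) ≠ {0} and then range(I - K) = ker((I - K)^*)^⊥, with dim ker(I - K) = dim ker((I - K)^*). Since det(I - K) ≠ 0, 1 is not an eigenvalue of K and ker(I - K) = {0}, so we are in the first case: for every y there is a unique x = (I - K)^(-1) y. Explicitly, by the Sherman–Morrison formula, (I - u v^T)^(-1) = I + u v^T/(1 - v·u), i.e. (I - K)^(-1) = I + K/(-8).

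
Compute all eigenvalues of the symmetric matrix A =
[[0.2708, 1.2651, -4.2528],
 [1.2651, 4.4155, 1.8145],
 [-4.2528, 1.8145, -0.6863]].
sigma(A) ≈ {-5, 4, 5}

A is real symmetric, so its spectrum consists of real eigenvalues. Expanding the characteristic polynomial of the displayed matrix gives
  det(λ I - A) = p(λ) = λ^3 + (-4)λ^2 + (-25)λ + (99.9987).
Solving p(λ) = 0 yields eigenvalues ≈ -5, 4, 5. (A is shown rounded to 4 decimals, so these recover the underlying integer eigenvalues to within that precision.)
Verification: the trace of A = 4 equals the sum of eigenvalues 4, and det(A) ≈ -99.9987 matches the eigenvalue product -100.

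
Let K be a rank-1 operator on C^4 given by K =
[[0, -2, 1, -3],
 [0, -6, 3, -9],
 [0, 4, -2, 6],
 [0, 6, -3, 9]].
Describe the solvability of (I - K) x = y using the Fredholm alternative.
(I - K) is singular (det(I - K) = 0, i.e. 1 ∈ sigma(K)). (I - K) x = y is solvable iff y ⊥ ker((I - K)^*) = span{(0, -2, 1, -3)}, i.e. iff -2y_2 + y_3 - 3y_4 = 0. When solvable, the solutions are x = y + c·(1, 3, -2, -3), c arbitrary (ker(I - K) = span{(1, 3, -2, -3)}, dimension 1).

K has rank 1, so it is an outer product K = u v^T: every row of K is a multiple of one row vector. Reading off the entries, u = (1, 3, -2, -3) and v = (0, -2, 1, -3) (row i of K equals u_i·v^T). A rank-one matrix u v^T satisfies K u = u (v·u) and kills the (3)-dimensional subspace v^⊥, so its characteristic polynomial is lambda^3 (lambda - v·u) with v·u = tr K = 1. Hence the eigenvalues of I - K are 1 (multiplicity 3) and 1 - (1) = 0, so det(I - K) = 0. (Direct check: I - K =
[[1, 2, -1, 3],
 [0, 7, -3, 9],
 [0, -4, 3, -6],
 [0, -6, 3, -8]]
has determinant 0.) So 1 is an eigenvalue of K and (I - K) is not invertible. The finite-dimensional Fredholm alternative says: either (I - K) is invertible, or ker(I - K) ≠ {0} and then range(I - K) = ker((I - K)^*)^⊥, with dim ker(I - K) = dim ker((I - K)^*). We are in the second case, so we need both kernels. Kernel of I - K: (I - K) u = u - u (v·u) = u - u = 0, so ker(I - K) = span{u} = span{(1, 3, -2, -3)} (it is exactly 1-dimensional because rank(I - K) = 3). Kernel of the adjoint: K is real, so (I - K)^* = I - K^T = I - v u^T, and (I - v u^T) v = v - v (u·v) = 0; hence ker((I - K)^*) = span{v} = span{(0, -2, 1, -3)}. Therefore (I - K) x = y is solvable iff <y, v> = 0, i.e. iff -2y_2 + y_3 - 3y_4 = 0. When this holds, K y = u (v·y) = 0, so (I - K) y = y and x = y is a particular solution; the full solution set is the line x = y + c·u = y + c·(1, 3, -2, -3), c ∈ C.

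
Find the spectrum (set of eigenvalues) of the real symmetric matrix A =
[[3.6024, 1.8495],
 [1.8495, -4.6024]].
sigma(A) ≈ {-5, 4}

A is real symmetric, so its spectrum consists of real eigenvalues. Expanding the characteristic polynomial of the displayed matrix gives
  det(λ I - A) = p(λ) = λ^2 + (1)λ + (-20).
Solving p(λ) = 0 yields eigenvalues ≈ -5, 4. (A is shown rounded to 4 decimals, so these recover the underlying integer eigenvalues to within that precision.)
Verification: the trace of A = -1 equals the sum of eigenvalues -1, and det(A) ≈ -20.0003 matches the eigenvalue product -20.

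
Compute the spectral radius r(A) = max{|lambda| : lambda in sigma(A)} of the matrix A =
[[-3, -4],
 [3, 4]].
r(A) = 1

The eigenvalues of A are the roots of its characteristic polynomial. With M = A (coefficients from the trace and determinant):
  p(λ) = det(λ I - M) = λ^2 - λ.
For λ^2 - λ the discriminant is 1. It is a perfect square (1^2), so the roots are rational: λ = (1 ± 1)/2 = 1, 0.
Thus the eigenvalues (to 4 decimals) are 1 (modulus 1); 0 (modulus 0). The spectral radius is the largest modulus: r(A) = 1. (Cross-check: r(A) ≤ ||A||_2 ≈ 7.0711; equality holds whenever A is normal, though it can also hold for some non-normal A.)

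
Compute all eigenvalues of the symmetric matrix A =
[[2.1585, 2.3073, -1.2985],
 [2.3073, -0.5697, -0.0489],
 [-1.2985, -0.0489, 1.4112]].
sigma(A) ≈ {-2, 1, 4}

A is real symmetric, so its spectrum consists of real eigenvalues. Expanding the characteristic polynomial of the displayed matrix gives
  det(λ I - A) = p(λ) = λ^3 + (-3)λ^2 + (-6)λ + (8).
Solving p(λ) = 0 yields eigenvalues ≈ -2, 1, 4. (A is shown rounded to 4 decimals, so these recover the underlying integer eigenvalues to within that precision.)
Verification: the trace of A = 3 equals the sum of eigenvalues 3, and det(A) ≈ -7.9996 matches the eigenvalue product -8.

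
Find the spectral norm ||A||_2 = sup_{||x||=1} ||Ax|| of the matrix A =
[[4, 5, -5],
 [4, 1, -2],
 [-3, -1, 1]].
||A||_2 ≈ 9.5176 (= sqrt(largest eigenvalue of A^T A))

||A||_2 = sigma_max(A) = sqrt(lambda_max(A^T A)). Form the symmetric matrix M = A^T A =
[[41, 27, -31],
 [27, 27, -28],
 [-31, -28, 30]].
Its characteristic polynomial (trace, sum of principal 2x2 minors, determinant of M give the coefficients) is
  p(λ) = det(λ I - M) = λ^3 - 98λ^2 + 673λ - 121.
No integer candidate from the rational root theorem (±divisors of 121) is a root, so the roots are irrational. The cubic discriminant is Δ = 2818360825 > 0, so there are three distinct real roots. p(0) = -121 and p(1) = 455 have opposite signs, so a root lies in (0, 1); Newton's method refines it to λ ≈ 0.1848. p(7) = 131 and p(8) = -497 have opposite signs, so a root lies in (7, 8); Newton's method refines it to λ ≈ 7.23. p(90) = -4351 and p(91) = 3155 have opposite signs, so a root lies in (90, 91); Newton's method refines it to λ ≈ 90.5853. Check (Vieta): the three roots sum to 98, matching tr M = 98.
So the eigenvalues of A^T A are ≈ 0.1848, 7.23, 90.5853 (all ≥ 0, as they must be for A^T A). The largest is λ_max ≈ 90.5853, hence ||A||_2 = sqrt(λ_max) ≈ 9.5176.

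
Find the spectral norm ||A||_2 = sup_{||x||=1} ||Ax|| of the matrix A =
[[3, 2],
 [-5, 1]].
||A||_2 = sqrt((39 + sqrt(845))/2) ≈ 5.8339 (= sqrt(largest eigenvalue of A^T A))

||A||_2 = sigma_max(A) = sqrt(lambda_max(A^T A)). Form the symmetric matrix M = A^T A =
[[34, 1],
 [1, 5]].
Its characteristic polynomial (trace, determinant of M give the coefficients) is
  p(λ) = det(λ I - M) = λ^2 - 39λ + 169.
For λ^2 - 39λ + 169 the discriminant is 845. It is nonnegative but not a perfect square, so the roots are real and irrational: λ = (39 ± sqrt(845))/2 ≈ 34.0344, 4.9656.
So the eigenvalues of A^T A are ≈ 4.9656, 34.0344 (all ≥ 0, as they must be for A^T A). The largest is λ_max = (39 + sqrt(845))/2 ≈ 34.0344, hence ||A||_2 = sqrt(λ_max) = sqrt((39 + sqrt(845))/2) ≈ 5.8339.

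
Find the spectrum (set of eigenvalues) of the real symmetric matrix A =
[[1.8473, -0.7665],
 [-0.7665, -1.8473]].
sigma(A) ≈ {-2, 2}

A is real symmetric, so its spectrum consists of real eigenvalues. Expanding the characteristic polynomial of the displayed matrix gives
  det(λ I - A) = p(λ) = λ^2 + (0)λ + (-4).
Solving p(λ) = 0 yields eigenvalues ≈ -2, 2. (A is shown rounded to 4 decimals, so these recover the underlying integer eigenvalues to within that precision.)
Verification: the trace of A = 0 equals the sum of eigenvalues 0, and det(A) ≈ -4.0000 matches the eigenvalue product -4.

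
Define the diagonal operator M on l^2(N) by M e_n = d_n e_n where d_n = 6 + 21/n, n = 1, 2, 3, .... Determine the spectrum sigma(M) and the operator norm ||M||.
sigma(M) = {6 + 21/n : n ≥ 1} ∪ {6}; ||M|| = 27

A bounded diagonal operator on l^2 with diagonal entries d_n has spectrum equal to the closure of {d_n : n ≥ 1}: every d_n is an eigenvalue (with eigenvector e_n), so {d_n} ⊂ sigma(M); the spectrum is closed, so its closure is too; and for lambda not in the closure, (M - lambda I) has bounded inverse (the diagonal entries 1/(d_n - lambda) are bounded). For our sequence d_n = 6 + 21/n, n = 1, 2, 3, ...:
  - {d_n} = {6 + 21/n : n ≥ 1}; the only limit point is 6
  - closure = {6 + 21/n : n ≥ 1} ∪ {6}
For the norm: a diagonal operator has ||M|| = sup_n |d_n|. Here d_n = 6 + 21/n is positive and decreasing, so sup_n |d_n| = d_1 = 6 + 21 = 27. So ||M|| = 27.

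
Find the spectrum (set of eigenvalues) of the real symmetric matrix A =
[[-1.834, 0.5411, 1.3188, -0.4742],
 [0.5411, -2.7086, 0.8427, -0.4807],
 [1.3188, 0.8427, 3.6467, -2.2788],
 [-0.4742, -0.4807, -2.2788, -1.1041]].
sigma(A) ≈ {-3, -2, 5} (-2 with multiplicity 2)

A is real symmetric, so its spectrum consists of real eigenvalues. Expanding the characteristic polynomial of the displayed matrix gives
  det(λ I - A) = p(λ) = λ^4 + (2)λ^3 + (-19)λ^2 + (-68)λ + (-60).
Solving p(λ) = 0 yields eigenvalues ≈ -3, -2, -2, 5. (A is shown rounded to 4 decimals, so these recover the underlying integer eigenvalues to within that precision.)
Verification: the trace of A = -2 equals the sum of eigenvalues -2, and det(A) ≈ -59.9991 matches the eigenvalue product -60.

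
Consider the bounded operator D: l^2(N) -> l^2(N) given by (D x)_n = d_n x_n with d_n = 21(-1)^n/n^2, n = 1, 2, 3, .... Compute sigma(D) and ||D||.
sigma(D) = {21(-1)^n/n^2 : n ≥ 1} ∪ {0}; ||D|| = 21

A bounded diagonal operator on l^2 with diagonal entries d_n has spectrum equal to the closure of {d_n : n ≥ 1}: every d_n is an eigenvalue (with eigenvector e_n), so {d_n} ⊂ sigma(D); the spectrum is closed, so its closure is too; and for lambda not in the closure, (D - lambda I) has bounded inverse (the diagonal entries 1/(d_n - lambda) are bounded). For our sequence d_n = 21(-1)^n/n^2, n = 1, 2, 3, ...:
  - {d_n} = {21(-1)^n/n^2 : n ≥ 1}; the only limit point is 0
  - closure = {21(-1)^n/n^2 : n ≥ 1} ∪ {0}
For the norm: a diagonal operator has ||D|| = sup_n |d_n|. Here |d_n| = 21/n^2 is decreasing, so sup_n |d_n| = |d_1| = 21. So ||D|| = 21.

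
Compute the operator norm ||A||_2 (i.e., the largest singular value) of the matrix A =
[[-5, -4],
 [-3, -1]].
||A||_2 = sqrt((51 + sqrt(2405))/2) ≈ 7.0725 (= sqrt(largest eigenvalue of A^T A))

||A||_2 = sigma_max(A) = sqrt(lambda_max(A^T A)). Form the symmetric matrix M = A^T A =
[[34, 23],
 [23, 17]].
Its characteristic polynomial (trace, determinant of M give the coefficients) is
  p(λ) = det(λ I - M) = λ^2 - 51λ + 49.
For λ^2 - 51λ + 49 the discriminant is 2405. It is nonnegative but not a perfect square, so the roots are real and irrational: λ = (51 ± sqrt(2405))/2 ≈ 50.0204, 0.9796.
So the eigenvalues of A^T A are ≈ 0.9796, 50.0204 (all ≥ 0, as they must be for A^T A). The largest is λ_max = (51 + sqrt(2405))/2 ≈ 50.0204, hence ||A||_2 = sqrt(λ_max) = sqrt((51 + sqrt(2405))/2) ≈ 7.0725.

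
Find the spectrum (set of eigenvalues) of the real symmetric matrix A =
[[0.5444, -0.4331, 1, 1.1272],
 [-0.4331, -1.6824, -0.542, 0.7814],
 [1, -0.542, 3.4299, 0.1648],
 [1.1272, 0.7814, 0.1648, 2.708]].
sigma(A) ≈ {-2, 0, 3, 4}

A is real symmetric, so its spectrum consists of real eigenvalues. Expanding the characteristic polynomial of the displayed matrix gives
  det(λ I - A) = p(λ) = λ^4 + (-5)λ^3 + (-2)λ^2 + (24)λ + (0).
Solving p(λ) = 0 yields eigenvalues ≈ -2, 0, 3, 4. (A is shown rounded to 4 decimals, so these recover the underlying integer eigenvalues to within that precision.)
Verification: the trace of A = 5 equals the sum of eigenvalues 5, and det(A) ≈ 0.0009 matches the eigenvalue product 0.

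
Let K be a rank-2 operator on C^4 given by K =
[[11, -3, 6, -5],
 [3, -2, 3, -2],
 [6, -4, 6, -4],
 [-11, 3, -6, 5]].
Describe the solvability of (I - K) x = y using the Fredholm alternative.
(I - K) is singular (det(I - K) = 0, i.e. 1 ∈ sigma(K)). (I - K) x = y is solvable iff y ⊥ ker((I - K)^*) = span{(-2, -3, 3, -1)}, i.e. iff -2y_1 - 3y_2 + 3y_3 - y_4 = 0. When solvable, x is determined up to adding multiples of (-3, 5, 10, 3) (ker(I - K) = span{(-3, 5, 10, 3)}, dimension 1).

K has rank 2 and factors as K = U V^T = u1 v1^T + u2 v2^T with u1 = (-3, -1, -2, 3), v1 = (-3, 2, -3, 2), u2 = (-1, 0, 0, 1), v2 = (-2, -3, 3, -1) (multiplying out reproduces the displayed K). The nonzero eigenvalues of U V^T coincide with those of the 2 x 2 matrix G = V^T U = [[v1·u1, v1·u2], [v2·u1, v2·u2]] = [[19, 5], [0, 1]], and by the Sylvester determinant identity det(I_4 - U V^T) = det(I_2 - V^T U) = det([[-18, -5], [0, 0]]) = (-18)(0) - (-5)(0) = 0. (Direct check: I - K =
[[-10, 3, -6, 5],
 [-3, 3, -3, 2],
 [-6, 4, -5, 4],
 [11, -3, 6, -4]]
has determinant 0.) So 1 is an eigenvalue of K and (I - K) is not invertible. The finite-dimensional Fredholm alternative says: either (I - K) is invertible, or ker(I - K) ≠ {0} and then range(I - K) = ker((I - K)^*)^⊥, with dim ker(I - K) = dim ker((I - K)^*). We are in the second case, so we compute both kernels via the 2 x 2 reduction. If (I - U V^T) x = 0 then x = U (V^T x) lies in the column space of U; writing x = U b gives U (I_2 - G) b = 0, and since u1, u2 are independent, (I_2 - G) b = 0. With I_2 - G = [[-18, -5], [0, 0]] (singular, as its determinant is 0) a null vector is b = (-5, 18), so ker(I - K) = span{-5·u1 + (18)·u2} = span{(-3, 5, 10, 3)}. For the adjoint, (I - K)^* = I - K^T = I - V U^T, and the same argument gives ker((I - K)^*) = {V a : (I_2 - G)^T a = 0}; (I_2 - G)^T = [[-18, 0], [-5, 0]] has null vector a = (0, 1), so ker((I - K)^*) = span{0·v1 + (1)·v2} = span{(-2, -3, 3, -1)}. (Both kernels are 1-dimensional, matching rank(I - K) = 3.) Therefore (I - K) x = y is solvable iff <y, (-2, -3, 3, -1)> = 0, i.e. iff -2y_1 - 3y_2 + 3y_3 - y_4 = 0; when solvable the solution set is the line x_p + c·(-3, 5, 10, 3), c ∈ C.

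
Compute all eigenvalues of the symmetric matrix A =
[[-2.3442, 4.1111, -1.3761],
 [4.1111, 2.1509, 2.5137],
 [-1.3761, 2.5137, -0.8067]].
sigma(A) ≈ {-6, 0, 5}

A is real symmetric, so its spectrum consists of real eigenvalues. Expanding the characteristic polynomial of the displayed matrix gives
  det(λ I - A) = p(λ) = λ^3 + (1)λ^2 + (-30)λ + (0).
Solving p(λ) = 0 yields eigenvalues ≈ -6, 0, 5. (A is shown rounded to 4 decimals, so these recover the underlying integer eigenvalues to within that precision.)
Verification: the trace of A = -1 equals the sum of eigenvalues -1, and det(A) ≈ -0.0006 matches the eigenvalue product 0.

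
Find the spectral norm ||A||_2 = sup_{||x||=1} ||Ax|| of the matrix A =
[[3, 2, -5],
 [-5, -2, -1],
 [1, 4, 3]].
||A||_2 ≈ 7.1357 (= sqrt(largest eigenvalue of A^T A))

||A||_2 = sigma_max(A) = sqrt(lambda_max(A^T A)). Form the symmetric matrix M = A^T A =
[[35, 20, -7],
 [20, 24, 4],
 [-7, 4, 35]].
Its characteristic polynomial (trace, sum of principal 2x2 minors, determinant of M give the coefficients) is
  p(λ) = det(λ I - M) = λ^3 - 94λ^2 + 2440λ - 12544.
No integer candidate from the rational root theorem (±divisors of 12544) is a root, so the roots are irrational. The cubic discriminant is Δ = 362641664 > 0, so there are three distinct real roots. p(6) = -1072 and p(7) = 273 have opposite signs, so a root lies in (6, 7); Newton's method refines it to λ ≈ 6.7878. p(36) = 128 and p(37) = -297 have opposite signs, so a root lies in (36, 37); Newton's method refines it to λ ≈ 36.2937. p(50) = -544 and p(51) = 53 have opposite signs, so a root lies in (50, 51); Newton's method refines it to λ ≈ 50.9185. Check (Vieta): the three roots sum to 94, matching tr M = 94.
So the eigenvalues of A^T A are ≈ 6.7878, 36.2937, 50.9185 (all ≥ 0, as they must be for A^T A). The largest is λ_max ≈ 50.9185, hence ||A||_2 = sqrt(λ_max) ≈ 7.1357.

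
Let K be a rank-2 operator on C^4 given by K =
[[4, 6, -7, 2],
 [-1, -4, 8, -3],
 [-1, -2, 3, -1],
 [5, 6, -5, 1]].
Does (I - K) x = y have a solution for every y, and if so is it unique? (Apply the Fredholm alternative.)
(I - K) is invertible (det(I - K) = 2 ≠ 0), so for every y in C^4 the equation (I - K) x = y has a unique solution.

K has rank 2 and factors as K = U V^T = u1 v1^T + u2 v2^T with u1 = (-3, 2, 1, -3), v1 = (-1, -2, 3, -1), u2 = (-1, -1, 0, -2), v2 = (-1, 0, -2, 1) (multiplying out reproduces the displayed K). The nonzero eigenvalues of U V^T coincide with those of the 2 x 2 matrix G = V^T U = [[v1·u1, v1·u2], [v2·u1, v2·u2]] = [[5, 5], [-2, -1]], and by the Sylvester determinant identity det(I_4 - U V^T) = det(I_2 - V^T U) = det([[-4, -5], [2, 2]]) = (-4)(2) - (-5)(2) = 2. (Direct check: I - K =
[[-3, -6, 7, -2],
 [1, 5, -8, 3],
 [1, 2, -2, 1],
 [-5, -6, 5, 0]]
has determinant 2.) The finite-dimensional Fredholm alternative says: either (I - K) is invertible, or ker(I - K) ≠ {0} and then range(I - K) = ker((I - K)^*)^⊥, with dim ker(I - K) = dim ker((I - K)^*). Since det(I - K) ≠ 0, 1 is not an eigenvalue of K and ker(I - K) = {0}, so we are in the first case: for every y there is a unique x = (I - K)^(-1) y. (Explicitly, by the Woodbury identity, (I - U V^T)^(-1) = I + U (I_2 - G)^(-1) V^T.)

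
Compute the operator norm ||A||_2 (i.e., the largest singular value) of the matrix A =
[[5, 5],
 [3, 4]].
||A||_2 = sqrt((75 + sqrt(5525))/2) ≈ 8.6409 (= sqrt(largest eigenvalue of A^T A))

||A||_2 = sigma_max(A) = sqrt(lambda_max(A^T A)). Form the symmetric matrix M = A^T A =
[[34, 37],
 [37, 41]].
Its characteristic polynomial (trace, determinant of M give the coefficients) is
  p(λ) = det(λ I - M) = λ^2 - 75λ + 25.
For λ^2 - 75λ + 25 the discriminant is 5525. It is nonnegative but not a perfect square, so the roots are real and irrational: λ = (75 ± sqrt(5525))/2 ≈ 74.6652, 0.3348.
So the eigenvalues of A^T A are ≈ 0.3348, 74.6652 (all ≥ 0, as they must be for A^T A). The largest is λ_max = (75 + sqrt(5525))/2 ≈ 74.6652, hence ||A||_2 = sqrt(λ_max) = sqrt((75 + sqrt(5525))/2) ≈ 8.6409.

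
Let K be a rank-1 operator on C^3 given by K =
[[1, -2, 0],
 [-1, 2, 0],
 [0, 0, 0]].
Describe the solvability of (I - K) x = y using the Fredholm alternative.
(I - K) is invertible (det(I - K) = -2 ≠ 0), so for every y in C^3 the equation (I - K) x = y has a unique solution.

K has rank 1, so it is an outer product K = u v^T: every row of K is a multiple of one row vector. Reading off the entries, u = (-1, 1, 0) and v = (-1, 2, 0) (row i of K equals u_i·v^T). A rank-one matrix u v^T satisfies K u = u (v·u) and kills the (2)-dimensional subspace v^⊥, so its characteristic polynomial is lambda^2 (lambda - v·u) with v·u = tr K = 3. Hence the eigenvalues of I - K are 1 (multiplicity 2) and 1 - (3) = -2, so det(I - K) = -2. (Direct check: I - K =
[[0, 2, 0],
 [1, -1, 0],
 [0, 0, 1]]
has determinant -2.) The finite-dimensional Fredholm alternative says: either (I - K) is invertible, or ker(I - K) ≠ {0} and then range(I - K) = ker((I - K)^*)^⊥, with dim ker(I - K) = dim ker((I - K)^*). Since det(I - K) ≠ 0, 1 is not an eigenvalue of K and ker(I - K) = {0}, so we are in the first case: for every y there is a unique x = (I - K)^(-1) y. Explicitly, by the Sherman–Morrison formula, (I - u v^T)^(-1) = I + u v^T/(1 - v·u), i.e. (I - K)^(-1) = I + K/(-2).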